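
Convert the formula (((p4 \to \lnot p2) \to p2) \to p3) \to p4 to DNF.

(((p4 \to \lnot p2) \to p2) \to p3) \to p4
≡ \lnot (((p4 \to \lnot p2) \to p2) \to p3) \lor p4   [eliminate \to]
≡ \lnot (\lnot ((p4 \to \lnot p2) \to p2) \lor p3) \lor p4   [eliminate \to]
≡ \lnot (\lnot (\lnot (p4 \to \lnot p2) \lor p2) \lor p3) \lor p4   [eliminate \to]
≡ \lnot (\lnot (\lnot (\lnot p4 \lor \lnot p2) \lor p2) \lor p3) \lor p4   [eliminate \to]
≡ (\lnot \lnot (\lnot (\lnot p4 \lor \lnot p2) \lor p2) \land \lnot p3) \lor p4   [De Morgan]
≡ ((\lnot (\lnot p4 \lor \lnot p2) \lor p2) \land \lnot p3) \lor p4   [double negation]
≡ (((\lnot \lnot p4 \land \lnot \lnot p2) \lor p2) \land \lnot p3) \lor p4   [De Morgan]
≡ (((p4 \land \lnot \lnot p2) \lor p2) \land \lnot p3) \lor p4   [double negation]
≡ (((p4 \land p2) \lor p2) \land \lnot p3) \lor p4   [double negation]
≡ (p4 \land p2 \land \lnot p3) \lor (p2 \land \lnot p3) \lor p4   [distribute \land over \lor]
≡ (p2 \land \lnot p3) \lor p4   [simplify]

(p2 \land \lnot p3) \lor p4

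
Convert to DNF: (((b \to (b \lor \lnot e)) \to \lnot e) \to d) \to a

(((b \to (b \lor \lnot e)) \to \lnot e) \to d) \to a
≡ \lnot (((b \to (b \lor \lnot e)) \to \lnot e) \to d) \lor a   [eliminate \to]
≡ \lnot (\lnot ((b \to (b \lor \lnot e)) \to \lnot e) \lor d) \lor a   [eliminate \to]
≡ \lnot (\lnot (\lnot (b \to (b \lor \lnot e)) \lor \lnot e) \lor d) \lor a   [eliminate \to]
≡ \lnot (\lnot (\lnot (\lnot b \lor b \lor \lnot e) \lor \lnot e) \lor d) \lor a   [eliminate \to]
≡ (\lnot \lnot (\lnot (\lnot b \lor b \lor \lnot e) \lor \lnot e) \land \lnot d) \lor a   [De Morgan]
≡ ((\lnot (\lnot b \lor b \lor \lnot e) \lor \lnot e) \land \lnot d) \lor a   [double negation]
≡ (((\lnot \lnot b \land \lnot b \land \lnot \lnot e) \lor \lnot e) \land \lnot d) \lor a   [De Morgan]
≡ (((b \land \lnot b \land \lnot \lnot e) \lor \lnot e) \land \lnot d) \lor a   [double negation]
≡ (((b \land \lnot b \land e) \lor \lnot e) \land \lnot d) \lor a   [double negation]
≡ (b \land \lnot b \land e \land \lnot d) \lor (\lnot e \land \lnot d) \lor a   [distribute \land over \lor]
≡ (\lnot e \land \lnot d) \lor a   [simplify]

(\lnot e \land \lnot d) \lor a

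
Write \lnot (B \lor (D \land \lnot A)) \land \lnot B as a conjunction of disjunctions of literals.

\lnot (B \lor (D \land \lnot A)) \land \lnot B
= \lnot B \land \lnot (D \land \lnot A) \land \lnot B   [De Morgan]
= \lnot B \land (\lnot D \lor \lnot \lnot A) \land \lnot B   [De Morgan]
= \lnot B \land (\lnot D \lor A) \land \lnot B   [double negation]
= \lnot B \land (\lnot D \lor A)   [simplify]

\lnot B \land (\lnot D \lor A)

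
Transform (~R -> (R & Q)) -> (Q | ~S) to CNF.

(~R -> (R & Q)) -> (Q | ~S)
= ~(~R -> (R & Q)) | Q | ~S   [eliminate ->]
= ~(~~R | (R & Q)) | Q | ~S   [eliminate ->]
= (~~~R & ~(R & Q)) | Q | ~S   [De Morgan]
= (~R & ~(R & Q)) | Q | ~S   [double negation]
= (~R & (~R | ~Q)) | Q | ~S   [De Morgan]
= (~R | Q | ~S) & (~R | ~Q | Q | ~S)   [distribute | over &]
= ~R | Q | ~S   [simplify]

~R | Q | ~S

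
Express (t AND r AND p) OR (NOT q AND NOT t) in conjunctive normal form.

(t AND r AND p) OR (NOT q AND NOT t)
⇔ (t OR NOT q) AND (t OR NOT t) AND (r OR NOT q) AND (r OR NOT t) AND (p OR NOT q) AND (p OR NOT t)   (distribute OR over AND)
⇔ (t OR NOT q) AND (r OR NOT q) AND (r OR NOT t) AND (p OR NOT q) AND (p OR NOT t)   (simplify)

(t OR NOT q) AND (r OR NOT q) AND (r OR NOT t) AND (p OR NOT q) AND (p OR NOT t)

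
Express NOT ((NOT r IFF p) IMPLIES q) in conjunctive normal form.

NOT ((NOT r IFF p) IMPLIES q)
≡ NOT (NOT (NOT r IFF p) OR q)   (eliminate IMPLIES)
≡ NOT (NOT ((NOT r IMPLIES p) AND (p IMPLIES NOT r)) OR q)   (eliminate IFF)
≡ NOT (NOT ((NOT NOT r OR p) AND (p IMPLIES NOT r)) OR q)   (eliminate IMPLIES)
≡ NOT (NOT ((NOT NOT r OR p) AND (NOT p OR NOT r)) OR q)   (eliminate IMPLIES)
≡ NOT NOT ((NOT NOT r OR p) AND (NOT p OR NOT r)) AND NOT q   (De Morgan)
≡ (NOT NOT r OR p) AND (NOT p OR NOT r) AND NOT q   (double negation)
≡ (r OR p) AND (NOT p OR NOT r) AND NOT q   (double negation)

(r OR p) AND (NOT p OR NOT r) AND NOT q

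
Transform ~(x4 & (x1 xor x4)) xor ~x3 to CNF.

~(x4 & (x1 xor x4)) xor ~x3
≡ (~(x4 & (x1 xor x4)) | ~x3) & ~(~(x4 & (x1 xor x4)) & ~x3)   — expand xor
≡ (~(x4 & (x1 | x4) & ~(x1 & x4)) | ~x3) & ~(~(x4 & (x1 xor x4)) & ~x3)   — expand xor
≡ (~(x4 & (x1 | x4) & ~(x1 & x4)) | ~x3) & ~(~(x4 & (x1 | x4) & ~(x1 & x4)) & ~x3)   — expand xor
≡ (~x4 | ~(x1 | x4) | ~~(x1 & x4) | ~x3) & ~(~(x4 & (x1 | x4) & ~(x1 & x4)) & ~x3)   — De Morgan
≡ (~x4 | (~x1 & ~x4) | ~~(x1 & x4) | ~x3) & ~(~(x4 & (x1 | x4) & ~(x1 & x4)) & ~x3)   — De Morgan
≡ (~x4 | (~x1 & ~x4) | (x1 & x4) | ~x3) & ~(~(x4 & (x1 | x4) & ~(x1 & x4)) & ~x3)   — double negation
≡ (~x4 | (~x1 & ~x4) | (x1 & x4) | ~x3) & (~~(x4 & (x1 | x4) & ~(x1 & x4)) | ~~x3)   — De Morgan
≡ (~x4 | (~x1 & ~x4) | (x1 & x4) | ~x3) & ((x4 & (x1 | x4) & ~(x1 & x4)) | ~~x3)   — double negation
≡ (~x4 | (~x1 & ~x4) | (x1 & x4) | ~x3) & ((x4 & (x1 | x4) & (~x1 | ~x4)) | ~~x3)   — De Morgan
≡ (~x4 | (~x1 & ~x4) | (x1 & x4) | ~x3) & ((x4 & (x1 | x4) & (~x1 | ~x4)) | x3)   — double negation
≡ (~x4 | ~x1 | x1 | ~x3) & (~x4 | ~x1 | x4 | ~x3) & (~x4 | ~x4 | x1 | ~x3) & (~x4 | ~x4 | x4 | ~x3) & (x4 | x3) & (x1 | x4 | x3) & (~x1 | ~x4 | x3)   — distribute | over &
≡ (~x4 | x1 | ~x3) & (x4 | x3) & (~x1 | ~x4 | x3)   — simplify

(~x4 | x1 | ~x3) & (x4 | x3) & (~x1 | ~x4 | x3)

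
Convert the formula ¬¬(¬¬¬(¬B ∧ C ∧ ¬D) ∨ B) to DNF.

B ∨ ¬C ∨ D

¬¬(¬¬¬(¬B ∧ C ∧ ¬D) ∨ B)
≡ ¬¬¬(¬B ∧ C ∧ ¬D) ∨ B   — double negation
≡ ¬(¬B ∧ C ∧ ¬D) ∨ B   — double negation
≡ ¬¬B ∨ ¬C ∨ ¬¬D ∨ B   — De Morgan
≡ B ∨ ¬C ∨ ¬¬D ∨ B   — double negation
≡ B ∨ ¬C ∨ D ∨ B   — double negation
≡ B ∨ ¬C ∨ D   — simplify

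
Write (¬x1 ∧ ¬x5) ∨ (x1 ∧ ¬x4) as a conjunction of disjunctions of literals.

(¬x1 ∧ ¬x5) ∨ (x1 ∧ ¬x4)
≡ (¬x1 ∨ x1) ∧ (¬x1 ∨ ¬x4) ∧ (¬x5 ∨ x1) ∧ (¬x5 ∨ ¬x4)
≡ (¬x1 ∨ ¬x4) ∧ (¬x5 ∨ x1) ∧ (¬x5 ∨ ¬x4)

(¬x1 ∨ ¬x4) ∧ (¬x5 ∨ x1) ∧ (¬x5 ∨ ¬x4)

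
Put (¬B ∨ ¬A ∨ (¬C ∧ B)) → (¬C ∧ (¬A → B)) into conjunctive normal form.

(B ∨ ¬C) ∧ (B ∨ A) ∧ (A ∨ ¬C)

(¬B ∨ ¬A ∨ (¬C ∧ B)) → (¬C ∧ (¬A → B))
= ¬(¬B ∨ ¬A ∨ (¬C ∧ B)) ∨ (¬C ∧ (¬A → B))   [eliminate →]
= ¬(¬B ∨ ¬A ∨ (¬C ∧ B)) ∨ (¬C ∧ (¬¬A ∨ B))   [eliminate →]
= (¬¬B ∧ ¬¬A ∧ ¬(¬C ∧ B)) ∨ (¬C ∧ (¬¬A ∨ B))   [De Morgan]
= (B ∧ ¬¬A ∧ ¬(¬C ∧ B)) ∨ (¬C ∧ (¬¬A ∨ B))   [double negation]
= (B ∧ A ∧ ¬(¬C ∧ B)) ∨ (¬C ∧ (¬¬A ∨ B))   [double negation]
= (B ∧ A ∧ (¬¬C ∨ ¬B)) ∨ (¬C ∧ (¬¬A ∨ B))   [De Morgan]
= (B ∧ A ∧ (C ∨ ¬B)) ∨ (¬C ∧ (¬¬A ∨ B))   [double negation]
= (B ∧ A ∧ (C ∨ ¬B)) ∨ (¬C ∧ (A ∨ B))   [double negation]
= (B ∨ ¬C) ∧ (B ∨ A ∨ B) ∧ (A ∨ ¬C) ∧ (A ∨ A ∨ B) ∧ (C ∨ ¬B ∨ ¬C) ∧ (C ∨ ¬B ∨ A ∨ B)   [distribute ∨ over ∧]
= (B ∨ ¬C) ∧ (B ∨ A) ∧ (A ∨ ¬C)   [simplify]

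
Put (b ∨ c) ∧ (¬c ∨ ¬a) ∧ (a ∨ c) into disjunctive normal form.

(b ∨ c) ∧ (¬c ∨ ¬a) ∧ (a ∨ c)
≡ (b ∧ ¬c ∧ a) ∨ (b ∧ ¬c ∧ c) ∨ (b ∧ ¬a ∧ a) ∨ (b ∧ ¬a ∧ c) ∨ (c ∧ ¬c ∧ a) ∨ (c ∧ ¬c ∧ c) ∨ (c ∧ ¬a ∧ a) ∨ (c ∧ ¬a ∧ c)   [distribute ∧ over ∨]
≡ (b ∧ ¬c ∧ a) ∨ (c ∧ ¬a)   [simplify]

(b ∧ ¬c ∧ a) ∨ (c ∧ ¬a)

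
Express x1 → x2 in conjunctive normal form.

¬x1 ∨ x2

x1 → x2
≡ ¬x1 ∨ x2   [eliminate →]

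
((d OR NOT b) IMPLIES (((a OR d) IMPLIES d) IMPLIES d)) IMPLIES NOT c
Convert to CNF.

(d OR NOT b OR NOT c) AND (NOT a OR d OR NOT c) AND (NOT d OR NOT c)

((d OR NOT b) IMPLIES (((a OR d) IMPLIES d) IMPLIES d)) IMPLIES NOT c
⇔ NOT ((d OR NOT b) IMPLIES (((a OR d) IMPLIES d) IMPLIES d)) OR NOT c
⇔ NOT (NOT (d OR NOT b) OR (((a OR d) IMPLIES d) IMPLIES d)) OR NOT c
⇔ NOT (NOT (d OR NOT b) OR NOT ((a OR d) IMPLIES d) OR d) OR NOT c
⇔ NOT (NOT (d OR NOT b) OR NOT (NOT (a OR d) OR d) OR d) OR NOT c
⇔ (NOT NOT (d OR NOT b) AND NOT NOT (NOT (a OR d) OR d) AND NOT d) OR NOT c
⇔ ((d OR NOT b) AND NOT NOT (NOT (a OR d) OR d) AND NOT d) OR NOT c
⇔ ((d OR NOT b) AND (NOT (a OR d) OR d) AND NOT d) OR NOT c
⇔ ((d OR NOT b) AND ((NOT a AND NOT d) OR d) AND NOT d) OR NOT c
⇔ (d OR NOT b OR NOT c) AND (NOT a OR d OR NOT c) AND (NOT d OR d OR NOT c) AND (NOT d OR NOT c)
⇔ (d OR NOT b OR NOT c) AND (NOT a OR d OR NOT c) AND (NOT d OR NOT c)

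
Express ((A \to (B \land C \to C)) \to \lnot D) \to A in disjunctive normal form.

\lnot A \land D \lor \lnot B \land D \lor \lnot C \land D \lor C \land D \lor A

((A \to (B \land C \to C)) \to \lnot D) \to A
= \lnot ((A \to (B \land C \to C)) \to \lnot D) \lor A   — eliminate \to
= \lnot (\lnot (A \to (B \land C \to C)) \lor \lnot D) \lor A   — eliminate \to
= \lnot (\lnot (\lnot A \lor (B \land C \to C)) \lor \lnot D) \lor A   — eliminate \to
= \lnot (\lnot (\lnot A \lor \lnot (B \land C) \lor C) \lor \lnot D) \lor A   — eliminate \to
= \lnot \lnot (\lnot A \lor \lnot (B \land C) \lor C) \land \lnot \lnot D \lor A   — De Morgan
= (\lnot A \lor \lnot (B \land C) \lor C) \land \lnot \lnot D \lor A   — double negation
= (\lnot A \lor \lnot B \lor \lnot C \lor C) \land \lnot \lnot D \lor A   — De Morgan
= (\lnot A \lor \lnot B \lor \lnot C \lor C) \land D \lor A   — double negation
= \lnot A \land D \lor \lnot B \land D \lor \lnot C \land D \lor C \land D \lor A   — distribute \land over \lor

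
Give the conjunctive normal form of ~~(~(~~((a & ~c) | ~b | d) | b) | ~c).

(b | ~c) & (~d | ~c) & (~b | ~c)

~~(~(~~((a & ~c) | ~b | d) | b) | ~c)
= ~(~~((a & ~c) | ~b | d) | b) | ~c
= (~~~((a & ~c) | ~b | d) & ~b) | ~c
= (~((a & ~c) | ~b | d) & ~b) | ~c
= (~(a & ~c) & ~~b & ~d & ~b) | ~c
= ((~a | ~~c) & ~~b & ~d & ~b) | ~c
= ((~a | c) & ~~b & ~d & ~b) | ~c
= ((~a | c) & b & ~d & ~b) | ~c
= (~a | c | ~c) & (b | ~c) & (~d | ~c) & (~b | ~c)
= (b | ~c) & (~d | ~c) & (~b | ~c)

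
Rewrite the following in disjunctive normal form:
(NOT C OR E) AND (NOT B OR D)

(NOT C AND NOT B) OR (NOT C AND D) OR (E AND NOT B) OR (E AND D)

(NOT C OR E) AND (NOT B OR D)
≡ (NOT C AND NOT B) OR (NOT C AND D) OR (E AND NOT B) OR (E AND D)   [distribute AND over OR]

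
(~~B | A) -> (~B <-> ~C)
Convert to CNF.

(~B | C) & (~A | B | ~C)

(~~B | A) -> (~B <-> ~C)
⇔ ~(~~B | A) | (~B <-> ~C)   [eliminate ->]
⇔ ~(~~B | A) | ((~B -> ~C) & (~C -> ~B))   [eliminate <->]
⇔ ~(~~B | A) | ((~~B | ~C) & (~C -> ~B))   [eliminate ->]
⇔ ~(~~B | A) | ((~~B | ~C) & (~~C | ~B))   [eliminate ->]
⇔ (~~~B & ~A) | ((~~B | ~C) & (~~C | ~B))   [De Morgan]
⇔ (~B & ~A) | ((~~B | ~C) & (~~C | ~B))   [double negation]
⇔ (~B & ~A) | ((B | ~C) & (~~C | ~B))   [double negation]
⇔ (~B & ~A) | ((B | ~C) & (C | ~B))   [double negation]
⇔ (~B | B | ~C) & (~B | C | ~B) & (~A | B | ~C) & (~A | C | ~B)   [distribute | over &]
⇔ (~B | C) & (~A | B | ~C)   [simplify]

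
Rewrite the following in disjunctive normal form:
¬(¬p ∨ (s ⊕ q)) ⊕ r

¬(¬p ∨ (s ⊕ q)) ⊕ r
≡ (¬(¬p ∨ (s ⊕ q)) ∧ ¬r) ∨ (¬¬(¬p ∨ (s ⊕ q)) ∧ r)
≡ (¬(¬p ∨ (s ∧ ¬q) ∨ (¬s ∧ q)) ∧ ¬r) ∨ (¬¬(¬p ∨ (s ⊕ q)) ∧ r)
≡ (¬(¬p ∨ (s ∧ ¬q) ∨ (¬s ∧ q)) ∧ ¬r) ∨ (¬¬(¬p ∨ (s ∧ ¬q) ∨ (¬s ∧ q)) ∧ r)
≡ (¬¬p ∧ ¬(s ∧ ¬q) ∧ ¬(¬s ∧ q) ∧ ¬r) ∨ (¬¬(¬p ∨ (s ∧ ¬q) ∨ (¬s ∧ q)) ∧ r)
≡ (p ∧ ¬(s ∧ ¬q) ∧ ¬(¬s ∧ q) ∧ ¬r) ∨ (¬¬(¬p ∨ (s ∧ ¬q) ∨ (¬s ∧ q)) ∧ r)
≡ (p ∧ (¬s ∨ ¬¬q) ∧ ¬(¬s ∧ q) ∧ ¬r) ∨ (¬¬(¬p ∨ (s ∧ ¬q) ∨ (¬s ∧ q)) ∧ r)
≡ (p ∧ (¬s ∨ q) ∧ ¬(¬s ∧ q) ∧ ¬r) ∨ (¬¬(¬p ∨ (s ∧ ¬q) ∨ (¬s ∧ q)) ∧ r)
≡ (p ∧ (¬s ∨ q) ∧ (¬¬s ∨ ¬q) ∧ ¬r) ∨ (¬¬(¬p ∨ (s ∧ ¬q) ∨ (¬s ∧ q)) ∧ r)
≡ (p ∧ (¬s ∨ q) ∧ (s ∨ ¬q) ∧ ¬r) ∨ (¬¬(¬p ∨ (s ∧ ¬q) ∨ (¬s ∧ q)) ∧ r)
≡ (p ∧ (¬s ∨ q) ∧ (s ∨ ¬q) ∧ ¬r) ∨ ((¬p ∨ (s ∧ ¬q) ∨ (¬s ∧ q)) ∧ r)
≡ (p ∧ ¬s ∧ s ∧ ¬r) ∨ (p ∧ ¬s ∧ ¬q ∧ ¬r) ∨ (p ∧ q ∧ s ∧ ¬r) ∨ (p ∧ q ∧ ¬q ∧ ¬r) ∨ (¬p ∧ r) ∨ (s ∧ ¬q ∧ r) ∨ (¬s ∧ q ∧ r)
≡ (p ∧ ¬s ∧ ¬q ∧ ¬r) ∨ (p ∧ q ∧ s ∧ ¬r) ∨ (¬p ∧ r) ∨ (s ∧ ¬q ∧ r) ∨ (¬s ∧ q ∧ r)

(p ∧ ¬s ∧ ¬q ∧ ¬r) ∨ (p ∧ q ∧ s ∧ ¬r) ∨ (¬p ∧ r) ∨ (s ∧ ¬q ∧ r) ∨ (¬s ∧ q ∧ r)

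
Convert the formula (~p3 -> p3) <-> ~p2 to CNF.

(~p3 -> p3) <-> ~p2
= ((~p3 -> p3) -> ~p2) & (~p2 -> (~p3 -> p3))
= (~(~p3 -> p3) | ~p2) & (~p2 -> (~p3 -> p3))
= (~(~~p3 | p3) | ~p2) & (~p2 -> (~p3 -> p3))
= (~(~~p3 | p3) | ~p2) & (~~p2 | (~p3 -> p3))
= (~(~~p3 | p3) | ~p2) & (~~p2 | ~~p3 | p3)
= ((~~~p3 & ~p3) | ~p2) & (~~p2 | ~~p3 | p3)
= ((~p3 & ~p3) | ~p2) & (~~p2 | ~~p3 | p3)
= ((~p3 & ~p3) | ~p2) & (p2 | ~~p3 | p3)
= ((~p3 & ~p3) | ~p2) & (p2 | p3 | p3)
= (~p3 | ~p2) & (~p3 | ~p2) & (p2 | p3 | p3)
= (~p3 | ~p2) & (p2 | p3)

(~p3 | ~p2) & (p2 | p3)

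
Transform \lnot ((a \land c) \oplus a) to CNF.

\lnot ((a \land c) \oplus a)
= \lnot (((a \land c) \lor a) \land \lnot (a \land c \land a))   [expand \oplus]
= \lnot ((a \land c) \lor a) \lor \lnot \lnot (a \land c \land a)   [De Morgan]
= (\lnot (a \land c) \land \lnot a) \lor \lnot \lnot (a \land c \land a)   [De Morgan]
= ((\lnot a \lor \lnot c) \land \lnot a) \lor \lnot \lnot (a \land c \land a)   [De Morgan]
= ((\lnot a \lor \lnot c) \land \lnot a) \lor (a \land c \land a)   [double negation]
= (\lnot a \lor \lnot c \lor a) \land (\lnot a \lor \lnot c \lor c) \land (\lnot a \lor \lnot c \lor a) \land (\lnot a \lor a) \land (\lnot a \lor c) \land (\lnot a \lor a)   [distribute \lor over \land]
= \lnot a \lor c   [simplify]

\lnot a \lor c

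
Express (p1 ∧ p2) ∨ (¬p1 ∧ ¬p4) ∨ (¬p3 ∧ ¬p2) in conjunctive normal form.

(p1 ∨ ¬p4 ∨ ¬p3) ∧ (p1 ∨ ¬p4 ∨ ¬p2) ∧ (p2 ∨ ¬p1 ∨ ¬p3) ∧ (p2 ∨ ¬p4 ∨ ¬p3)

(p1 ∧ p2) ∨ (¬p1 ∧ ¬p4) ∨ (¬p3 ∧ ¬p2)
≡ (p1 ∨ ¬p1 ∨ ¬p3) ∧ (p1 ∨ ¬p1 ∨ ¬p2) ∧ (p1 ∨ ¬p4 ∨ ¬p3) ∧ (p1 ∨ ¬p4 ∨ ¬p2) ∧ (p2 ∨ ¬p1 ∨ ¬p3) ∧ (p2 ∨ ¬p1 ∨ ¬p2) ∧ (p2 ∨ ¬p4 ∨ ¬p3) ∧ (p2 ∨ ¬p4 ∨ ¬p2)
≡ (p1 ∨ ¬p4 ∨ ¬p3) ∧ (p1 ∨ ¬p4 ∨ ¬p2) ∧ (p2 ∨ ¬p1 ∨ ¬p3) ∧ (p2 ∨ ¬p4 ∨ ¬p3)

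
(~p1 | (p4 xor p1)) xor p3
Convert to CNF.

(~p1 | (p4 xor p1)) xor p3
⇔ (~p1 | (p4 xor p1) | p3) & ~((~p1 | (p4 xor p1)) & p3)   (expand xor)
⇔ (~p1 | ((p4 | p1) & ~(p4 & p1)) | p3) & ~((~p1 | (p4 xor p1)) & p3)   (expand xor)
⇔ (~p1 | ((p4 | p1) & ~(p4 & p1)) | p3) & ~((~p1 | ((p4 | p1) & ~(p4 & p1))) & p3)   (expand xor)
⇔ (~p1 | ((p4 | p1) & (~p4 | ~p1)) | p3) & ~((~p1 | ((p4 | p1) & ~(p4 & p1))) & p3)   (De Morgan)
⇔ (~p1 | ((p4 | p1) & (~p4 | ~p1)) | p3) & (~(~p1 | ((p4 | p1) & ~(p4 & p1))) | ~p3)   (De Morgan)
⇔ (~p1 | ((p4 | p1) & (~p4 | ~p1)) | p3) & ((~~p1 & ~((p4 | p1) & ~(p4 & p1))) | ~p3)   (De Morgan)
⇔ (~p1 | ((p4 | p1) & (~p4 | ~p1)) | p3) & ((p1 & ~((p4 | p1) & ~(p4 & p1))) | ~p3)   (double negation)
⇔ (~p1 | ((p4 | p1) & (~p4 | ~p1)) | p3) & ((p1 & (~(p4 | p1) | ~~(p4 & p1))) | ~p3)   (De Morgan)
⇔ (~p1 | ((p4 | p1) & (~p4 | ~p1)) | p3) & ((p1 & ((~p4 & ~p1) | ~~(p4 & p1))) | ~p3)   (De Morgan)
⇔ (~p1 | ((p4 | p1) & (~p4 | ~p1)) | p3) & ((p1 & ((~p4 & ~p1) | (p4 & p1))) | ~p3)   (double negation)
⇔ (~p1 | p4 | p1 | p3) & (~p1 | ~p4 | ~p1 | p3) & (p1 | ~p3) & (~p4 | p4 | ~p3) & (~p4 | p1 | ~p3) & (~p1 | p4 | ~p3) & (~p1 | p1 | ~p3)   (distribute | over &)
⇔ (~p1 | ~p4 | p3) & (p1 | ~p3) & (~p1 | p4 | ~p3)   (simplify)

(~p1 | ~p4 | p3) & (p1 | ~p3) & (~p1 | p4 | ~p3)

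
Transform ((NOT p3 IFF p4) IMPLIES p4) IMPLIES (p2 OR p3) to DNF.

((NOT p3 IFF p4) IMPLIES p4) IMPLIES (p2 OR p3)
≡ NOT ((NOT p3 IFF p4) IMPLIES p4) OR p2 OR p3   (eliminate IMPLIES)
≡ NOT (NOT (NOT p3 IFF p4) OR p4) OR p2 OR p3   (eliminate IMPLIES)
≡ NOT (NOT ((NOT p3 IMPLIES p4) AND (p4 IMPLIES NOT p3)) OR p4) OR p2 OR p3   (eliminate IFF)
≡ NOT (NOT ((NOT NOT p3 OR p4) AND (p4 IMPLIES NOT p3)) OR p4) OR p2 OR p3   (eliminate IMPLIES)
≡ NOT (NOT ((NOT NOT p3 OR p4) AND (NOT p4 OR NOT p3)) OR p4) OR p2 OR p3   (eliminate IMPLIES)
≡ (NOT NOT ((NOT NOT p3 OR p4) AND (NOT p4 OR NOT p3)) AND NOT p4) OR p2 OR p3   (De Morgan)
≡ ((NOT NOT p3 OR p4) AND (NOT p4 OR NOT p3) AND NOT p4) OR p2 OR p3   (double negation)
≡ ((p3 OR p4) AND (NOT p4 OR NOT p3) AND NOT p4) OR p2 OR p3   (double negation)
≡ (p3 AND NOT p4 AND NOT p4) OR (p3 AND NOT p3 AND NOT p4) OR (p4 AND NOT p4 AND NOT p4) OR (p4 AND NOT p3 AND NOT p4) OR p2 OR p3   (distribute AND over OR)
≡ p2 OR p3   (simplify)

p2 OR p3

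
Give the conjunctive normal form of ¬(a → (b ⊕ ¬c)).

a ∧ (¬b ∨ ¬c) ∧ (c ∨ b)

¬(a → (b ⊕ ¬c))
= ¬(¬a ∨ (b ⊕ ¬c))   [eliminate →]
= ¬(¬a ∨ ((b ∨ ¬c) ∧ ¬(b ∧ ¬c)))   [expand ⊕]
= ¬¬a ∧ ¬((b ∨ ¬c) ∧ ¬(b ∧ ¬c))   [De Morgan]
= a ∧ ¬((b ∨ ¬c) ∧ ¬(b ∧ ¬c))   [double negation]
= a ∧ (¬(b ∨ ¬c) ∨ ¬¬(b ∧ ¬c))   [De Morgan]
= a ∧ ((¬b ∧ ¬¬c) ∨ ¬¬(b ∧ ¬c))   [De Morgan]
= a ∧ ((¬b ∧ c) ∨ ¬¬(b ∧ ¬c))   [double negation]
= a ∧ ((¬b ∧ c) ∨ (b ∧ ¬c))   [double negation]
= a ∧ (¬b ∨ b) ∧ (¬b ∨ ¬c) ∧ (c ∨ b) ∧ (c ∨ ¬c)   [distribute ∨ over ∧]
= a ∧ (¬b ∨ ¬c) ∧ (c ∨ b)   [simplify]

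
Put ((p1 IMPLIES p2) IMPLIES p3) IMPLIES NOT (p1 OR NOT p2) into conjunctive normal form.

(NOT p1 OR p2) AND (NOT p3 OR NOT p1) AND (NOT p3 OR p2)

((p1 IMPLIES p2) IMPLIES p3) IMPLIES NOT (p1 OR NOT p2)
= NOT ((p1 IMPLIES p2) IMPLIES p3) OR NOT (p1 OR NOT p2)
= NOT (NOT (p1 IMPLIES p2) OR p3) OR NOT (p1 OR NOT p2)
= NOT (NOT (NOT p1 OR p2) OR p3) OR NOT (p1 OR NOT p2)
= (NOT NOT (NOT p1 OR p2) AND NOT p3) OR NOT (p1 OR NOT p2)
= ((NOT p1 OR p2) AND NOT p3) OR NOT (p1 OR NOT p2)
= ((NOT p1 OR p2) AND NOT p3) OR (NOT p1 AND NOT NOT p2)
= ((NOT p1 OR p2) AND NOT p3) OR (NOT p1 AND p2)
= (NOT p1 OR p2 OR NOT p1) AND (NOT p1 OR p2 OR p2) AND (NOT p3 OR NOT p1) AND (NOT p3 OR p2)
= (NOT p1 OR p2) AND (NOT p3 OR NOT p1) AND (NOT p3 OR p2)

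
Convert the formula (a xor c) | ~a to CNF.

~a | ~c

(a xor c) | ~a
≡ ((a | c) & ~(a & c)) | ~a   — expand xor
≡ ((a | c) & (~a | ~c)) | ~a   — De Morgan
≡ (a | c | ~a) & (~a | ~c | ~a)   — distribute | over &
≡ ~a | ~c   — simplify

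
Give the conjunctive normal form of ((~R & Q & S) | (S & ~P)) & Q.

(~R | ~P) & S & Q

((~R & Q & S) | (S & ~P)) & Q
≡ (~R | S) & (~R | ~P) & (Q | S) & (Q | ~P) & (S | S) & (S | ~P) & Q   — distribute | over &
≡ (~R | ~P) & S & Q   — simplify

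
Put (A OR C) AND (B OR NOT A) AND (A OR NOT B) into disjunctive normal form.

(A OR C) AND (B OR NOT A) AND (A OR NOT B)
≡ (A AND B AND A) OR (A AND B AND NOT B) OR (A AND NOT A AND A) OR (A AND NOT A AND NOT B) OR (C AND B AND A) OR (C AND B AND NOT B) OR (C AND NOT A AND A) OR (C AND NOT A AND NOT B)   — distribute AND over OR
≡ (A AND B) OR (C AND NOT A AND NOT B)   — simplify

(A AND B) OR (C AND NOT A AND NOT B)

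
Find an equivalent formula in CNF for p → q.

p → q
⇔ ¬p ∨ q   — eliminate →

¬p ∨ q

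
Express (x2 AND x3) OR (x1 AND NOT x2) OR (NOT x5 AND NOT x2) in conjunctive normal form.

(x2 OR x1 OR NOT x5) AND (x3 OR x1 OR NOT x5) AND (x3 OR NOT x2)

(x2 AND x3) OR (x1 AND NOT x2) OR (NOT x5 AND NOT x2)
≡ (x2 OR x1 OR NOT x5) AND (x2 OR x1 OR NOT x2) AND (x2 OR NOT x2 OR NOT x5) AND (x2 OR NOT x2 OR NOT x2) AND (x3 OR x1 OR NOT x5) AND (x3 OR x1 OR NOT x2) AND (x3 OR NOT x2 OR NOT x5) AND (x3 OR NOT x2 OR NOT x2)   (distribute OR over AND)
≡ (x2 OR x1 OR NOT x5) AND (x3 OR x1 OR NOT x5) AND (x3 OR NOT x2)   (simplify)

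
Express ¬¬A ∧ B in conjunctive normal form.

A ∧ B

¬¬A ∧ B
≡ A ∧ B   [double negation]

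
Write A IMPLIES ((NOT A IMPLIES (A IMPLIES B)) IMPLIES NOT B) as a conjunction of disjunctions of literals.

NOT A OR NOT B

A IMPLIES ((NOT A IMPLIES (A IMPLIES B)) IMPLIES NOT B)
⇔ NOT A OR ((NOT A IMPLIES (A IMPLIES B)) IMPLIES NOT B)   [eliminate IMPLIES]
⇔ NOT A OR NOT (NOT A IMPLIES (A IMPLIES B)) OR NOT B   [eliminate IMPLIES]
⇔ NOT A OR NOT (NOT NOT A OR (A IMPLIES B)) OR NOT B   [eliminate IMPLIES]
⇔ NOT A OR NOT (NOT NOT A OR NOT A OR B) OR NOT B   [eliminate IMPLIES]
⇔ NOT A OR (NOT NOT NOT A AND NOT NOT A AND NOT B) OR NOT B   [De Morgan]
⇔ NOT A OR (NOT A AND NOT NOT A AND NOT B) OR NOT B   [double negation]
⇔ NOT A OR (NOT A AND A AND NOT B) OR NOT B   [double negation]
⇔ (NOT A OR NOT A OR NOT B) AND (NOT A OR A OR NOT B) AND (NOT A OR NOT B OR NOT B)   [distribute OR over AND]
⇔ NOT A OR NOT B   [simplify]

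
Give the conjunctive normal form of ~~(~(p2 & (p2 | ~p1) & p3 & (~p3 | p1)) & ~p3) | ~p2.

~~(~(p2 & (p2 | ~p1) & p3 & (~p3 | p1)) & ~p3) | ~p2
⇔ (~(p2 & (p2 | ~p1) & p3 & (~p3 | p1)) & ~p3) | ~p2   (double negation)
⇔ ((~p2 | ~(p2 | ~p1) | ~p3 | ~(~p3 | p1)) & ~p3) | ~p2   (De Morgan)
⇔ ((~p2 | (~p2 & ~~p1) | ~p3 | ~(~p3 | p1)) & ~p3) | ~p2   (De Morgan)
⇔ ((~p2 | (~p2 & p1) | ~p3 | ~(~p3 | p1)) & ~p3) | ~p2   (double negation)
⇔ ((~p2 | (~p2 & p1) | ~p3 | (~~p3 & ~p1)) & ~p3) | ~p2   (De Morgan)
⇔ ((~p2 | (~p2 & p1) | ~p3 | (p3 & ~p1)) & ~p3) | ~p2   (double negation)
⇔ (~p2 | ~p2 | ~p3 | p3 | ~p2) & (~p2 | ~p2 | ~p3 | ~p1 | ~p2) & (~p2 | p1 | ~p3 | p3 | ~p2) & (~p2 | p1 | ~p3 | ~p1 | ~p2) & (~p3 | ~p2)   (distribute | over &)
⇔ ~p3 | ~p2   (simplify)

~p3 | ~p2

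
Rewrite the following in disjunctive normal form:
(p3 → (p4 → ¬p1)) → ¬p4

(p3 → (p4 → ¬p1)) → ¬p4
= ¬(p3 → (p4 → ¬p1)) ∨ ¬p4   (eliminate →)
= ¬(¬p3 ∨ (p4 → ¬p1)) ∨ ¬p4   (eliminate →)
= ¬(¬p3 ∨ ¬p4 ∨ ¬p1) ∨ ¬p4   (eliminate →)
= (¬¬p3 ∧ ¬¬p4 ∧ ¬¬p1) ∨ ¬p4   (De Morgan)
= (p3 ∧ ¬¬p4 ∧ ¬¬p1) ∨ ¬p4   (double negation)
= (p3 ∧ p4 ∧ ¬¬p1) ∨ ¬p4   (double negation)
= (p3 ∧ p4 ∧ p1) ∨ ¬p4   (double negation)

(p3 ∧ p4 ∧ p1) ∨ ¬p4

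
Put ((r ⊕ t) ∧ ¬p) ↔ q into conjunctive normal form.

((r ⊕ t) ∧ ¬p) ↔ q
= (((r ⊕ t) ∧ ¬p) → q) ∧ (q → ((r ⊕ t) ∧ ¬p))   [eliminate ↔]
= (¬((r ⊕ t) ∧ ¬p) ∨ q) ∧ (q → ((r ⊕ t) ∧ ¬p))   [eliminate →]
= (¬((r ∨ t) ∧ ¬(r ∧ t) ∧ ¬p) ∨ q) ∧ (q → ((r ⊕ t) ∧ ¬p))   [expand ⊕]
= (¬((r ∨ t) ∧ ¬(r ∧ t) ∧ ¬p) ∨ q) ∧ (¬q ∨ ((r ⊕ t) ∧ ¬p))   [eliminate →]
= (¬((r ∨ t) ∧ ¬(r ∧ t) ∧ ¬p) ∨ q) ∧ (¬q ∨ ((r ∨ t) ∧ ¬(r ∧ t) ∧ ¬p))   [expand ⊕]
= (¬(r ∨ t) ∨ ¬¬(r ∧ t) ∨ ¬¬p ∨ q) ∧ (¬q ∨ ((r ∨ t) ∧ ¬(r ∧ t) ∧ ¬p))   [De Morgan]
= ((¬r ∧ ¬t) ∨ ¬¬(r ∧ t) ∨ ¬¬p ∨ q) ∧ (¬q ∨ ((r ∨ t) ∧ ¬(r ∧ t) ∧ ¬p))   [De Morgan]
= ((¬r ∧ ¬t) ∨ (r ∧ t) ∨ ¬¬p ∨ q) ∧ (¬q ∨ ((r ∨ t) ∧ ¬(r ∧ t) ∧ ¬p))   [double negation]
= ((¬r ∧ ¬t) ∨ (r ∧ t) ∨ p ∨ q) ∧ (¬q ∨ ((r ∨ t) ∧ ¬(r ∧ t) ∧ ¬p))   [double negation]
= ((¬r ∧ ¬t) ∨ (r ∧ t) ∨ p ∨ q) ∧ (¬q ∨ ((r ∨ t) ∧ (¬r ∨ ¬t) ∧ ¬p))   [De Morgan]
= (¬r ∨ r ∨ p ∨ q) ∧ (¬r ∨ t ∨ p ∨ q) ∧ (¬t ∨ r ∨ p ∨ q) ∧ (¬t ∨ t ∨ p ∨ q) ∧ (¬q ∨ r ∨ t) ∧ (¬q ∨ ¬r ∨ ¬t) ∧ (¬q ∨ ¬p)   [distribute ∨ over ∧]
= (¬r ∨ t ∨ p ∨ q) ∧ (¬t ∨ r ∨ p ∨ q) ∧ (¬q ∨ r ∨ t) ∧ (¬q ∨ ¬r ∨ ¬t) ∧ (¬q ∨ ¬p)   [simplify]

(¬r ∨ t ∨ p ∨ q) ∧ (¬t ∨ r ∨ p ∨ q) ∧ (¬q ∨ r ∨ t) ∧ (¬q ∨ ¬r ∨ ¬t) ∧ (¬q ∨ ¬p)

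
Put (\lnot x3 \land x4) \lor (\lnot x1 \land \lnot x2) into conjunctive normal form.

(\lnot x3 \land x4) \lor (\lnot x1 \land \lnot x2)
⇔ (\lnot x3 \lor \lnot x1) \land (\lnot x3 \lor \lnot x2) \land (x4 \lor \lnot x1) \land (x4 \lor \lnot x2)   — distribute \lor over \land

(\lnot x3 \lor \lnot x1) \land (\lnot x3 \lor \lnot x2) \land (x4 \lor \lnot x1) \land (x4 \lor \lnot x2)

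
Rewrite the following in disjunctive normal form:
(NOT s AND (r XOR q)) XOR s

(NOT s AND r AND NOT q) OR (NOT s AND NOT r AND q) OR s

(NOT s AND (r XOR q)) XOR s
⇔ (NOT s AND (r XOR q) AND NOT s) OR (NOT (NOT s AND (r XOR q)) AND s)   [expand XOR]
⇔ (NOT s AND ((r AND NOT q) OR (NOT r AND q)) AND NOT s) OR (NOT (NOT s AND (r XOR q)) AND s)   [expand XOR]
⇔ (NOT s AND ((r AND NOT q) OR (NOT r AND q)) AND NOT s) OR (NOT (NOT s AND ((r AND NOT q) OR (NOT r AND q))) AND s)   [expand XOR]
⇔ (NOT s AND ((r AND NOT q) OR (NOT r AND q)) AND NOT s) OR ((NOT NOT s OR NOT ((r AND NOT q) OR (NOT r AND q))) AND s)   [De Morgan]
⇔ (NOT s AND ((r AND NOT q) OR (NOT r AND q)) AND NOT s) OR ((s OR NOT ((r AND NOT q) OR (NOT r AND q))) AND s)   [double negation]
⇔ (NOT s AND ((r AND NOT q) OR (NOT r AND q)) AND NOT s) OR ((s OR (NOT (r AND NOT q) AND NOT (NOT r AND q))) AND s)   [De Morgan]
⇔ (NOT s AND ((r AND NOT q) OR (NOT r AND q)) AND NOT s) OR ((s OR ((NOT r OR NOT NOT q) AND NOT (NOT r AND q))) AND s)   [De Morgan]
⇔ (NOT s AND ((r AND NOT q) OR (NOT r AND q)) AND NOT s) OR ((s OR ((NOT r OR q) AND NOT (NOT r AND q))) AND s)   [double negation]
⇔ (NOT s AND ((r AND NOT q) OR (NOT r AND q)) AND NOT s) OR ((s OR ((NOT r OR q) AND (NOT NOT r OR NOT q))) AND s)   [De Morgan]
⇔ (NOT s AND ((r AND NOT q) OR (NOT r AND q)) AND NOT s) OR ((s OR ((NOT r OR q) AND (r OR NOT q))) AND s)   [double negation]
⇔ (NOT s AND r AND NOT q AND NOT s) OR (NOT s AND NOT r AND q AND NOT s) OR (s AND s) OR (NOT r AND r AND s) OR (NOT r AND NOT q AND s) OR (q AND r AND s) OR (q AND NOT q AND s)   [distribute AND over OR]
⇔ (NOT s AND r AND NOT q) OR (NOT s AND NOT r AND q) OR s   [simplify]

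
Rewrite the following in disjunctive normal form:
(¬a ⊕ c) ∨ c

(¬a ∧ ¬c) ∨ c

(¬a ⊕ c) ∨ c
≡ (¬a ∧ ¬c) ∨ (¬¬a ∧ c) ∨ c   — expand ⊕
≡ (¬a ∧ ¬c) ∨ (a ∧ c) ∨ c   — double negation
≡ (¬a ∧ ¬c) ∨ c   — simplify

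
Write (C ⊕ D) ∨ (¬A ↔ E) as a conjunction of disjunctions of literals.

(C ⊕ D) ∨ (¬A ↔ E)
= ((C ∨ D) ∧ ¬(C ∧ D)) ∨ (¬A ↔ E)   — expand ⊕
= ((C ∨ D) ∧ ¬(C ∧ D)) ∨ ((¬A → E) ∧ (E → ¬A))   — eliminate ↔
= ((C ∨ D) ∧ ¬(C ∧ D)) ∨ ((¬¬A ∨ E) ∧ (E → ¬A))   — eliminate →
= ((C ∨ D) ∧ ¬(C ∧ D)) ∨ ((¬¬A ∨ E) ∧ (¬E ∨ ¬A))   — eliminate →
= ((C ∨ D) ∧ (¬C ∨ ¬D)) ∨ ((¬¬A ∨ E) ∧ (¬E ∨ ¬A))   — De Morgan
= ((C ∨ D) ∧ (¬C ∨ ¬D)) ∨ ((A ∨ E) ∧ (¬E ∨ ¬A))   — double negation
= (C ∨ D ∨ A ∨ E) ∧ (C ∨ D ∨ ¬E ∨ ¬A) ∧ (¬C ∨ ¬D ∨ A ∨ E) ∧ (¬C ∨ ¬D ∨ ¬E ∨ ¬A)   — distribute ∨ over ∧

(C ∨ D ∨ A ∨ E) ∧ (C ∨ D ∨ ¬E ∨ ¬A) ∧ (¬C ∨ ¬D ∨ A ∨ E) ∧ (¬C ∨ ¬D ∨ ¬E ∨ ¬A)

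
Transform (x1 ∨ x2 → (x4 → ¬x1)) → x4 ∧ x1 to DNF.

(x1 ∨ x2 → (x4 → ¬x1)) → x4 ∧ x1
≡ ¬(x1 ∨ x2 → (x4 → ¬x1)) ∨ x4 ∧ x1   (eliminate →)
≡ ¬(¬(x1 ∨ x2) ∨ (x4 → ¬x1)) ∨ x4 ∧ x1   (eliminate →)
≡ ¬(¬(x1 ∨ x2) ∨ ¬x4 ∨ ¬x1) ∨ x4 ∧ x1   (eliminate →)
≡ ¬¬(x1 ∨ x2) ∧ ¬¬x4 ∧ ¬¬x1 ∨ x4 ∧ x1   (De Morgan)
≡ (x1 ∨ x2) ∧ ¬¬x4 ∧ ¬¬x1 ∨ x4 ∧ x1   (double negation)
≡ (x1 ∨ x2) ∧ x4 ∧ ¬¬x1 ∨ x4 ∧ x1   (double negation)
≡ (x1 ∨ x2) ∧ x4 ∧ x1 ∨ x4 ∧ x1   (double negation)
≡ x1 ∧ x4 ∧ x1 ∨ x2 ∧ x4 ∧ x1 ∨ x4 ∧ x1   (distribute ∧ over ∨)
≡ x1 ∧ x4   (simplify)

x1 ∧ x4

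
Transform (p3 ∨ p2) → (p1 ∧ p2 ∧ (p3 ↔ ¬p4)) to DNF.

(p3 ∨ p2) → (p1 ∧ p2 ∧ (p3 ↔ ¬p4))
≡ ¬(p3 ∨ p2) ∨ (p1 ∧ p2 ∧ (p3 ↔ ¬p4))   [eliminate →]
≡ ¬(p3 ∨ p2) ∨ (p1 ∧ p2 ∧ (p3 → ¬p4) ∧ (¬p4 → p3))   [eliminate ↔]
≡ ¬(p3 ∨ p2) ∨ (p1 ∧ p2 ∧ (¬p3 ∨ ¬p4) ∧ (¬p4 → p3))   [eliminate →]
≡ ¬(p3 ∨ p2) ∨ (p1 ∧ p2 ∧ (¬p3 ∨ ¬p4) ∧ (¬¬p4 ∨ p3))   [eliminate →]
≡ (¬p3 ∧ ¬p2) ∨ (p1 ∧ p2 ∧ (¬p3 ∨ ¬p4) ∧ (¬¬p4 ∨ p3))   [De Morgan]
≡ (¬p3 ∧ ¬p2) ∨ (p1 ∧ p2 ∧ (¬p3 ∨ ¬p4) ∧ (p4 ∨ p3))   [double negation]
≡ (¬p3 ∧ ¬p2) ∨ (p1 ∧ p2 ∧ ¬p3 ∧ p4) ∨ (p1 ∧ p2 ∧ ¬p3 ∧ p3) ∨ (p1 ∧ p2 ∧ ¬p4 ∧ p4) ∨ (p1 ∧ p2 ∧ ¬p4 ∧ p3)   [distribute ∧ over ∨]
≡ (¬p3 ∧ ¬p2) ∨ (p1 ∧ p2 ∧ ¬p3 ∧ p4) ∨ (p1 ∧ p2 ∧ ¬p4 ∧ p3)   [simplify]

(¬p3 ∧ ¬p2) ∨ (p1 ∧ p2 ∧ ¬p3 ∧ p4) ∨ (p1 ∧ p2 ∧ ¬p4 ∧ p3)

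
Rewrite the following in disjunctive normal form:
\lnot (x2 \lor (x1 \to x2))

\lnot x2 \land x1

\lnot (x2 \lor (x1 \to x2))
⇔ \lnot (x2 \lor \lnot x1 \lor x2)   [eliminate \to]
⇔ \lnot x2 \land \lnot \lnot x1 \land \lnot x2   [De Morgan]
⇔ \lnot x2 \land x1 \land \lnot x2   [double negation]
⇔ \lnot x2 \land x1   [simplify]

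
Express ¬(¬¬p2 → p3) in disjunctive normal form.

p2 ∧ ¬p3

¬(¬¬p2 → p3)
⇔ ¬(¬¬¬p2 ∨ p3)   (eliminate →)
⇔ ¬¬¬¬p2 ∧ ¬p3   (De Morgan)
⇔ ¬¬p2 ∧ ¬p3   (double negation)
⇔ p2 ∧ ¬p3   (double negation)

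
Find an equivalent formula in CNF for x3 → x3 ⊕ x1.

¬x3 ∨ ¬x1

x3 → x3 ⊕ x1
⇔ ¬x3 ∨ (x3 ⊕ x1)   (eliminate →)
⇔ ¬x3 ∨ (x3 ∨ x1) ∧ ¬(x3 ∧ x1)   (expand ⊕)
⇔ ¬x3 ∨ (x3 ∨ x1) ∧ (¬x3 ∨ ¬x1)   (De Morgan)
⇔ (¬x3 ∨ x3 ∨ x1) ∧ (¬x3 ∨ ¬x3 ∨ ¬x1)   (distribute ∨ over ∧)
⇔ ¬x3 ∨ ¬x1   (simplify)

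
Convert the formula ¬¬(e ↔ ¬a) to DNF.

(¬e ∧ a) ∨ (¬a ∧ e)

¬¬(e ↔ ¬a)
≡ ¬¬((e → ¬a) ∧ (¬a → e))   (eliminate ↔)
≡ ¬¬((¬e ∨ ¬a) ∧ (¬a → e))   (eliminate →)
≡ ¬¬((¬e ∨ ¬a) ∧ (¬¬a ∨ e))   (eliminate →)
≡ (¬e ∨ ¬a) ∧ (¬¬a ∨ e)   (double negation)
≡ (¬e ∨ ¬a) ∧ (a ∨ e)   (double negation)
≡ (¬e ∧ a) ∨ (¬e ∧ e) ∨ (¬a ∧ a) ∨ (¬a ∧ e)   (distribute ∧ over ∨)
≡ (¬e ∧ a) ∨ (¬a ∧ e)   (simplify)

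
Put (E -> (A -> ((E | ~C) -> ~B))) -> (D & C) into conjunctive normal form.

(E | D) & (E | C) & (A | D) & (A | C) & (B | D) & (B | C)

(E -> (A -> ((E | ~C) -> ~B))) -> (D & C)
≡ ~(E -> (A -> ((E | ~C) -> ~B))) | (D & C)   [eliminate ->]
≡ ~(~E | (A -> ((E | ~C) -> ~B))) | (D & C)   [eliminate ->]
≡ ~(~E | ~A | ((E | ~C) -> ~B)) | (D & C)   [eliminate ->]
≡ ~(~E | ~A | ~(E | ~C) | ~B) | (D & C)   [eliminate ->]
≡ (~~E & ~~A & ~~(E | ~C) & ~~B) | (D & C)   [De Morgan]
≡ (E & ~~A & ~~(E | ~C) & ~~B) | (D & C)   [double negation]
≡ (E & A & ~~(E | ~C) & ~~B) | (D & C)   [double negation]
≡ (E & A & (E | ~C) & ~~B) | (D & C)   [double negation]
≡ (E & A & (E | ~C) & B) | (D & C)   [double negation]
≡ (E | D) & (E | C) & (A | D) & (A | C) & (E | ~C | D) & (E | ~C | C) & (B | D) & (B | C)   [distribute | over &]
≡ (E | D) & (E | C) & (A | D) & (A | C) & (B | D) & (B | C)   [simplify]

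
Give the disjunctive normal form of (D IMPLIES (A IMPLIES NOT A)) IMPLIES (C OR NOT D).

(D IMPLIES (A IMPLIES NOT A)) IMPLIES (C OR NOT D)
⇔ NOT (D IMPLIES (A IMPLIES NOT A)) OR C OR NOT D   — eliminate IMPLIES
⇔ NOT (NOT D OR (A IMPLIES NOT A)) OR C OR NOT D   — eliminate IMPLIES
⇔ NOT (NOT D OR NOT A OR NOT A) OR C OR NOT D   — eliminate IMPLIES
⇔ (NOT NOT D AND NOT NOT A AND NOT NOT A) OR C OR NOT D   — De Morgan
⇔ (D AND NOT NOT A AND NOT NOT A) OR C OR NOT D   — double negation
⇔ (D AND A AND NOT NOT A) OR C OR NOT D   — double negation
⇔ (D AND A AND A) OR C OR NOT D   — double negation
⇔ (D AND A) OR C OR NOT D   — simplify

(D AND A) OR C OR NOT D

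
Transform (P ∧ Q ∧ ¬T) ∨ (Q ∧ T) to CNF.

(P ∧ Q ∧ ¬T) ∨ (Q ∧ T)
≡ (P ∨ Q) ∧ (P ∨ T) ∧ (Q ∨ Q) ∧ (Q ∨ T) ∧ (¬T ∨ Q) ∧ (¬T ∨ T)   [distribute ∨ over ∧]
≡ (P ∨ T) ∧ Q   [simplify]

(P ∨ T) ∧ Q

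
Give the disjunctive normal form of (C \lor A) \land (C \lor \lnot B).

C \lor (A \land \lnot B)

(C \lor A) \land (C \lor \lnot B)
≡ (C \land C) \lor (C \land \lnot B) \lor (A \land C) \lor (A \land \lnot B)   (distribute \land over \lor)
≡ C \lor (A \land \lnot B)   (simplify)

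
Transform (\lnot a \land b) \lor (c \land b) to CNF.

(\lnot a \lor c) \land b

(\lnot a \land b) \lor (c \land b)
⇔ (\lnot a \lor c) \land (\lnot a \lor b) \land (b \lor c) \land (b \lor b)   [distribute \lor over \land]
⇔ (\lnot a \lor c) \land b   [simplify]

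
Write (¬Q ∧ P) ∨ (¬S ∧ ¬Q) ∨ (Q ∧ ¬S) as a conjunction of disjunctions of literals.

(¬Q ∧ P) ∨ (¬S ∧ ¬Q) ∨ (Q ∧ ¬S)
≡ (¬Q ∨ ¬S ∨ Q) ∧ (¬Q ∨ ¬S ∨ ¬S) ∧ (¬Q ∨ ¬Q ∨ Q) ∧ (¬Q ∨ ¬Q ∨ ¬S) ∧ (P ∨ ¬S ∨ Q) ∧ (P ∨ ¬S ∨ ¬S) ∧ (P ∨ ¬Q ∨ Q) ∧ (P ∨ ¬Q ∨ ¬S)   [distribute ∨ over ∧]
≡ (¬Q ∨ ¬S) ∧ (P ∨ ¬S)   [simplify]

(¬Q ∨ ¬S) ∧ (P ∨ ¬S)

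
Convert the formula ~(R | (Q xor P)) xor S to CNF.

~(R | (Q xor P)) xor S
≡ (~(R | (Q xor P)) | S) & ~(~(R | (Q xor P)) & S)   [expand xor]
≡ (~(R | ((Q | P) & ~(Q & P))) | S) & ~(~(R | (Q xor P)) & S)   [expand xor]
≡ (~(R | ((Q | P) & ~(Q & P))) | S) & ~(~(R | ((Q | P) & ~(Q & P))) & S)   [expand xor]
≡ ((~R & ~((Q | P) & ~(Q & P))) | S) & ~(~(R | ((Q | P) & ~(Q & P))) & S)   [De Morgan]
≡ ((~R & (~(Q | P) | ~~(Q & P))) | S) & ~(~(R | ((Q | P) & ~(Q & P))) & S)   [De Morgan]
≡ ((~R & ((~Q & ~P) | ~~(Q & P))) | S) & ~(~(R | ((Q | P) & ~(Q & P))) & S)   [De Morgan]
≡ ((~R & ((~Q & ~P) | (Q & P))) | S) & ~(~(R | ((Q | P) & ~(Q & P))) & S)   [double negation]
≡ ((~R & ((~Q & ~P) | (Q & P))) | S) & (~~(R | ((Q | P) & ~(Q & P))) | ~S)   [De Morgan]
≡ ((~R & ((~Q & ~P) | (Q & P))) | S) & (R | ((Q | P) & ~(Q & P)) | ~S)   [double negation]
≡ ((~R & ((~Q & ~P) | (Q & P))) | S) & (R | ((Q | P) & (~Q | ~P)) | ~S)   [De Morgan]
≡ (~R | S) & (~Q | Q | S) & (~Q | P | S) & (~P | Q | S) & (~P | P | S) & (R | Q | P | ~S) & (R | ~Q | ~P | ~S)   [distribute | over &]
≡ (~R | S) & (~Q | P | S) & (~P | Q | S) & (R | Q | P | ~S) & (R | ~Q | ~P | ~S)   [simplify]

(~R | S) & (~Q | P | S) & (~P | Q | S) & (R | Q | P | ~S) & (R | ~Q | ~P | ~S)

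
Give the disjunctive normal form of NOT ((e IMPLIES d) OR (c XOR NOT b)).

(e AND NOT d AND NOT c AND b) OR (e AND NOT d AND NOT b AND c)

NOT ((e IMPLIES d) OR (c XOR NOT b))
= NOT (NOT e OR d OR (c XOR NOT b))   [eliminate IMPLIES]
= NOT (NOT e OR d OR (c AND NOT NOT b) OR (NOT c AND NOT b))   [expand XOR]
= NOT NOT e AND NOT d AND NOT (c AND NOT NOT b) AND NOT (NOT c AND NOT b)   [De Morgan]
= e AND NOT d AND NOT (c AND NOT NOT b) AND NOT (NOT c AND NOT b)   [double negation]
= e AND NOT d AND (NOT c OR NOT NOT NOT b) AND NOT (NOT c AND NOT b)   [De Morgan]
= e AND NOT d AND (NOT c OR NOT b) AND NOT (NOT c AND NOT b)   [double negation]
= e AND NOT d AND (NOT c OR NOT b) AND (NOT NOT c OR NOT NOT b)   [De Morgan]
= e AND NOT d AND (NOT c OR NOT b) AND (c OR NOT NOT b)   [double negation]
= e AND NOT d AND (NOT c OR NOT b) AND (c OR b)   [double negation]
= (e AND NOT d AND NOT c AND c) OR (e AND NOT d AND NOT c AND b) OR (e AND NOT d AND NOT b AND c) OR (e AND NOT d AND NOT b AND b)   [distribute AND over OR]
= (e AND NOT d AND NOT c AND b) OR (e AND NOT d AND NOT b AND c)   [simplify]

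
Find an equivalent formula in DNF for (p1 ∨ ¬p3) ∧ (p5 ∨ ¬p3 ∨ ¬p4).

(p1 ∨ ¬p3) ∧ (p5 ∨ ¬p3 ∨ ¬p4)
≡ (p1 ∧ p5) ∨ (p1 ∧ ¬p3) ∨ (p1 ∧ ¬p4) ∨ (¬p3 ∧ p5) ∨ (¬p3 ∧ ¬p3) ∨ (¬p3 ∧ ¬p4)   [distribute ∧ over ∨]
≡ (p1 ∧ p5) ∨ (p1 ∧ ¬p4) ∨ ¬p3   [simplify]

(p1 ∧ p5) ∨ (p1 ∧ ¬p4) ∨ ¬p3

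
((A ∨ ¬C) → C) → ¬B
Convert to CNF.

((A ∨ ¬C) → C) → ¬B
≡ ¬((A ∨ ¬C) → C) ∨ ¬B   — eliminate →
≡ ¬(¬(A ∨ ¬C) ∨ C) ∨ ¬B   — eliminate →
≡ (¬¬(A ∨ ¬C) ∧ ¬C) ∨ ¬B   — De Morgan
≡ ((A ∨ ¬C) ∧ ¬C) ∨ ¬B   — double negation
≡ (A ∨ ¬C ∨ ¬B) ∧ (¬C ∨ ¬B)   — distribute ∨ over ∧
≡ ¬C ∨ ¬B   — simplify

¬C ∨ ¬B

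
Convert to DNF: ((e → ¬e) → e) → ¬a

((e → ¬e) → e) → ¬a
≡ ¬((e → ¬e) → e) ∨ ¬a
≡ ¬(¬(e → ¬e) ∨ e) ∨ ¬a
≡ ¬(¬(¬e ∨ ¬e) ∨ e) ∨ ¬a
≡ (¬¬(¬e ∨ ¬e) ∧ ¬e) ∨ ¬a
≡ ((¬e ∨ ¬e) ∧ ¬e) ∨ ¬a
≡ (¬e ∧ ¬e) ∨ (¬e ∧ ¬e) ∨ ¬a
≡ ¬e ∨ ¬a

¬e ∨ ¬a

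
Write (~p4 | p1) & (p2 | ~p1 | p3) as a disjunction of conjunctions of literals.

(~p4 & p2) | (~p4 & ~p1) | (~p4 & p3) | (p1 & p2) | (p1 & p3)

(~p4 | p1) & (p2 | ~p1 | p3)
= (~p4 & p2) | (~p4 & ~p1) | (~p4 & p3) | (p1 & p2) | (p1 & ~p1) | (p1 & p3)   — distribute & over |
= (~p4 & p2) | (~p4 & ~p1) | (~p4 & p3) | (p1 & p2) | (p1 & p3)   — simplify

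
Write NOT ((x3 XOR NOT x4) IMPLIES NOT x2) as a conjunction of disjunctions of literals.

NOT ((x3 XOR NOT x4) IMPLIES NOT x2)
≡ NOT (NOT (x3 XOR NOT x4) OR NOT x2)   — eliminate IMPLIES
≡ NOT (NOT ((x3 OR NOT x4) AND NOT (x3 AND NOT x4)) OR NOT x2)   — expand XOR
≡ NOT NOT ((x3 OR NOT x4) AND NOT (x3 AND NOT x4)) AND NOT NOT x2   — De Morgan
≡ (x3 OR NOT x4) AND NOT (x3 AND NOT x4) AND NOT NOT x2   — double negation
≡ (x3 OR NOT x4) AND (NOT x3 OR NOT NOT x4) AND NOT NOT x2   — De Morgan
≡ (x3 OR NOT x4) AND (NOT x3 OR x4) AND NOT NOT x2   — double negation
≡ (x3 OR NOT x4) AND (NOT x3 OR x4) AND x2   — double negation

(x3 OR NOT x4) AND (NOT x3 OR x4) AND x2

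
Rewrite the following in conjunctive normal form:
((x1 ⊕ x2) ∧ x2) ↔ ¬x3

((x1 ⊕ x2) ∧ x2) ↔ ¬x3
= (((x1 ⊕ x2) ∧ x2) → ¬x3) ∧ (¬x3 → ((x1 ⊕ x2) ∧ x2))   [eliminate ↔]
= (¬((x1 ⊕ x2) ∧ x2) ∨ ¬x3) ∧ (¬x3 → ((x1 ⊕ x2) ∧ x2))   [eliminate →]
= (¬((x1 ∨ x2) ∧ ¬(x1 ∧ x2) ∧ x2) ∨ ¬x3) ∧ (¬x3 → ((x1 ⊕ x2) ∧ x2))   [expand ⊕]
= (¬((x1 ∨ x2) ∧ ¬(x1 ∧ x2) ∧ x2) ∨ ¬x3) ∧ (¬¬x3 ∨ ((x1 ⊕ x2) ∧ x2))   [eliminate →]
= (¬((x1 ∨ x2) ∧ ¬(x1 ∧ x2) ∧ x2) ∨ ¬x3) ∧ (¬¬x3 ∨ ((x1 ∨ x2) ∧ ¬(x1 ∧ x2) ∧ x2))   [expand ⊕]
= (¬(x1 ∨ x2) ∨ ¬¬(x1 ∧ x2) ∨ ¬x2 ∨ ¬x3) ∧ (¬¬x3 ∨ ((x1 ∨ x2) ∧ ¬(x1 ∧ x2) ∧ x2))   [De Morgan]
= ((¬x1 ∧ ¬x2) ∨ ¬¬(x1 ∧ x2) ∨ ¬x2 ∨ ¬x3) ∧ (¬¬x3 ∨ ((x1 ∨ x2) ∧ ¬(x1 ∧ x2) ∧ x2))   [De Morgan]
= ((¬x1 ∧ ¬x2) ∨ (x1 ∧ x2) ∨ ¬x2 ∨ ¬x3) ∧ (¬¬x3 ∨ ((x1 ∨ x2) ∧ ¬(x1 ∧ x2) ∧ x2))   [double negation]
= ((¬x1 ∧ ¬x2) ∨ (x1 ∧ x2) ∨ ¬x2 ∨ ¬x3) ∧ (x3 ∨ ((x1 ∨ x2) ∧ ¬(x1 ∧ x2) ∧ x2))   [double negation]
= ((¬x1 ∧ ¬x2) ∨ (x1 ∧ x2) ∨ ¬x2 ∨ ¬x3) ∧ (x3 ∨ ((x1 ∨ x2) ∧ (¬x1 ∨ ¬x2) ∧ x2))   [De Morgan]
= (¬x1 ∨ x1 ∨ ¬x2 ∨ ¬x3) ∧ (¬x1 ∨ x2 ∨ ¬x2 ∨ ¬x3) ∧ (¬x2 ∨ x1 ∨ ¬x2 ∨ ¬x3) ∧ (¬x2 ∨ x2 ∨ ¬x2 ∨ ¬x3) ∧ (x3 ∨ x1 ∨ x2) ∧ (x3 ∨ ¬x1 ∨ ¬x2) ∧ (x3 ∨ x2)   [distribute ∨ over ∧]
= (¬x2 ∨ x1 ∨ ¬x3) ∧ (x3 ∨ ¬x1 ∨ ¬x2) ∧ (x3 ∨ x2)   [simplify]

(¬x2 ∨ x1 ∨ ¬x3) ∧ (x3 ∨ ¬x1 ∨ ¬x2) ∧ (x3 ∨ x2)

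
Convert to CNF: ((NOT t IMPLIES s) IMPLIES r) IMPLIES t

((NOT t IMPLIES s) IMPLIES r) IMPLIES t
≡ NOT ((NOT t IMPLIES s) IMPLIES r) OR t   [eliminate IMPLIES]
≡ NOT (NOT (NOT t IMPLIES s) OR r) OR t   [eliminate IMPLIES]
≡ NOT (NOT (NOT NOT t OR s) OR r) OR t   [eliminate IMPLIES]
≡ (NOT NOT (NOT NOT t OR s) AND NOT r) OR t   [De Morgan]
≡ ((NOT NOT t OR s) AND NOT r) OR t   [double negation]
≡ ((t OR s) AND NOT r) OR t   [double negation]
≡ (t OR s OR t) AND (NOT r OR t)   [distribute OR over AND]
≡ (t OR s) AND (NOT r OR t)   [simplify]

(t OR s) AND (NOT r OR t)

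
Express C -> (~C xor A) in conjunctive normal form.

~C | A

C -> (~C xor A)
= ~C | (~C xor A)   (eliminate ->)
= ~C | ((~C | A) & ~(~C & A))   (expand xor)
= ~C | ((~C | A) & (~~C | ~A))   (De Morgan)
= ~C | ((~C | A) & (C | ~A))   (double negation)
= (~C | ~C | A) & (~C | C | ~A)   (distribute | over &)
= ~C | A   (simplify)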